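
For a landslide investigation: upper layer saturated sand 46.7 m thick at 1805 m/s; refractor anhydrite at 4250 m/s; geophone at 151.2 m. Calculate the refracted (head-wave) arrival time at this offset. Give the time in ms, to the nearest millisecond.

t = x/V₂ + 2h·√(V₂²−V₁²)/(V₁V₂).
√(V₂²−V₁²) = √(4250²−1805²) = 3847.7 m/s; delay term = 2·46.7·3847.7/(1805·4250) = 0.04685 s.
t = 151.2/4250 + 0.04685 = 0.08242 s.

82 ms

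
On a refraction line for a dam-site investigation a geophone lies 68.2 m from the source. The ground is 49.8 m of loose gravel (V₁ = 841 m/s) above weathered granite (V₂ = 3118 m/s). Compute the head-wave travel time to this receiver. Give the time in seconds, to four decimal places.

θ_c = arcsin(V₁/V₂) = arcsin(841/3118) = 15.65°, cos θ_c = 0.9629.
Intercept time tᵢ = 2h cos θ_c / V₁ = 2·49.8·0.9629/841 = 0.11404 s.
t = x/V₂ + tᵢ = 68.2/3118 + 0.11404 = 0.13591 s.

0.1359 s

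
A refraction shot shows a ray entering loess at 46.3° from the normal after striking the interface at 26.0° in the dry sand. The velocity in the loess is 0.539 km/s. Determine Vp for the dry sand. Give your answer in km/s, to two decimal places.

0.33 km/s

Snell's law: sin 26.0°/V₁ = sin 46.3°/V₂.
V₁ = V₂·sin 26.0°/sin 46.3° = 0.539 × 0.6064 = 0.33 km/s.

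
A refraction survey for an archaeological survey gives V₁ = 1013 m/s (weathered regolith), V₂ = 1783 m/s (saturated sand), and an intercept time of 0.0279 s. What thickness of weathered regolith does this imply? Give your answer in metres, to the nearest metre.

17 m

θ_c = arcsin(1013/1783) = 34.62°; cos θ_c = 0.8229.
tᵢ = 2h cos θ_c/V₁ ⇒ h = tᵢ·V₁/(2 cos θ_c) = 0.0279·1013/(2·0.8229) = 17.17 m.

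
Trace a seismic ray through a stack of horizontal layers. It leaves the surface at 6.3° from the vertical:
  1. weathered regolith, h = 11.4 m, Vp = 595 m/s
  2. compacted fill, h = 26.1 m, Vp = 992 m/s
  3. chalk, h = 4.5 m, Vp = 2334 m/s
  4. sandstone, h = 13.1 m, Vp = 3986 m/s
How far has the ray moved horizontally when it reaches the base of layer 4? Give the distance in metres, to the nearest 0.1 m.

22.5 m

Apply Snell's law at each interface; in layer i the horizontal offset is hᵢ·tan θᵢ.
Layer 1: θ = 6.30°; offset = 11.4·tan 6.30° = 1.259 m.
Layer 2: sin θ = 992·sin 6.3°/595 = 0.1830, θ = 10.54°; offset = 26.1·tan 10.54° = 4.857 m.
Layer 3: sin θ = 2334·sin 6.3°/595 = 0.4305, θ = 25.50°; offset = 4.5·tan 25.50° = 2.146 m.
Layer 4: sin θ = 3986·sin 6.3°/595 = 0.7351, θ = 47.32°; offset = 13.1·tan 47.32° = 14.205 m.
Σ offsets = 22.467 m.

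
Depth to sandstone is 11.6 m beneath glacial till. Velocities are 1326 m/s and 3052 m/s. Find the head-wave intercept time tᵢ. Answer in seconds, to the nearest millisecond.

0.016 s

θ_c = arcsin(V₁/V₂) = arcsin(1326/3052) = 25.75°; cos θ_c = 0.9007.
tᵢ = 2h·cos θ_c / V₁ = 2·11.6·0.9007 / 1326 = 0.01576 s.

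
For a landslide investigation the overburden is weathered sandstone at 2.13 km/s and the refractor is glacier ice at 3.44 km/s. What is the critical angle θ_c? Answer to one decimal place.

38.3°

At critical incidence the refracted ray runs along the interface (θ₂ = 90°), so sin θ_c = V₁/V₂.
θ_c = arcsin(2.13/3.44) = arcsin 0.6192 = 38.26°.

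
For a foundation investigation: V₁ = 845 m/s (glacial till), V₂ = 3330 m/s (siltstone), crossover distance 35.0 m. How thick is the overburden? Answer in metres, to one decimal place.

x_cross = 2h·√((V₂+V₁)/(V₂−V₁)) → h = x_cross / (2·√((V₂+V₁)/(V₂−V₁))).
√((V₂+V₁)/(V₂−V₁)) = √((3330+845)/(3330−845)) = 1.2962.
h = 35.0 / (2·1.2962) = 13.50 m.

13.5 m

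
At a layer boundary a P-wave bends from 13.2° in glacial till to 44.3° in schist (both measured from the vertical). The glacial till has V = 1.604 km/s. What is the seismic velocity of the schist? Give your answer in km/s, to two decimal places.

Snell's law: sin 13.2°/V₁ = sin 44.3°/V₂.
V₂ = V₁·sin 44.3°/sin 13.2° = 1.604 × 3.0585 = 4.91 km/s.

4.91 km/s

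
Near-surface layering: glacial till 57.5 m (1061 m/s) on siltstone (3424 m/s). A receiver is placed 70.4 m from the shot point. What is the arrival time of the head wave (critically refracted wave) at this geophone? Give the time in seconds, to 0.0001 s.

t = x/V₂ + 2h·√(V₂²−V₁²)/(V₁V₂).
√(V₂²−V₁²) = √(3424²−1061²) = 3255.5 m/s; delay term = 2·57.5·3255.5/(1061·3424) = 0.10305 s.
t = 70.4/3424 + 0.10305 = 0.12361 s.

0.1236 s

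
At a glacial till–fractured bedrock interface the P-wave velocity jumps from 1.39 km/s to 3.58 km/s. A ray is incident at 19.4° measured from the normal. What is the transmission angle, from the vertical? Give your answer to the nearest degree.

59°

Snell's law: sin θ₂ = (V₂/V₁)·sin θ₁ = (3.58/1.39)·sin 19.4° = 0.8555.
θ₂ = sin⁻¹(0.8555) = 58.81° (from vertical).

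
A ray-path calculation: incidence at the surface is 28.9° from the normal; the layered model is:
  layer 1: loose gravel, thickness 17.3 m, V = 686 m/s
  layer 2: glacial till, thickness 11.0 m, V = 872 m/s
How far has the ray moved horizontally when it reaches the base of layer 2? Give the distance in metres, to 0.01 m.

18.11 m

p = sin θ₁/V₁ = sin 28.9°/686 = 7.0449e-04 s/m is conserved through the stack.
Layer 1: θ = 28.90°; offset = 17.3·tan 28.90° = 9.5501 m.
Layer 2: sin θ = p·872 = 0.6143 → θ = 37.90°; offset = 11.0·tan 37.90° = 8.5640 m.
Σ offsets = 18.1141 m.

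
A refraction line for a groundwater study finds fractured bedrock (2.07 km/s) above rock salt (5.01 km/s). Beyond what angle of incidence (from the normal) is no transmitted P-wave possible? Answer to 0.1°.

At critical incidence the refracted ray runs along the interface (θ₂ = 90°), so sin θ_c = V₁/V₂.
θ_c = arcsin(2.07/5.01) = arcsin 0.4132 = 24.40°.

24.4°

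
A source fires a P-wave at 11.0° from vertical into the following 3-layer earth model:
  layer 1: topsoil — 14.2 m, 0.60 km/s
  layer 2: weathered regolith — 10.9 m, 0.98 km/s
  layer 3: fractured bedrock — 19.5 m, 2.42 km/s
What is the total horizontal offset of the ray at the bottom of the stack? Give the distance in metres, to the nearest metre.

30 m

Apply Snell's law at each interface; in layer i the horizontal offset is hᵢ·tan θᵢ.
Layer 1: θ = 11.00°; offset = 14.2·tan 11.00° = 2.760 m.
Layer 2: sin θ = 0.98·sin 11.0°/0.60 = 0.3117, θ = 18.16°; offset = 10.9·tan 18.16° = 3.575 m.
Layer 3: sin θ = 2.42·sin 11.0°/0.60 = 0.7696, θ = 50.32°; offset = 19.5·tan 50.32° = 23.503 m.
Total horizontal offset = 29.838 m.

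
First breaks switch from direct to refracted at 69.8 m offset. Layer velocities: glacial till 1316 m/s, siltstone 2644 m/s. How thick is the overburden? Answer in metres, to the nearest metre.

20 m

x_cross = 2h·√((V₂+V₁)/(V₂−V₁)) → h = x_cross / (2·√((V₂+V₁)/(V₂−V₁))).
√((V₂+V₁)/(V₂−V₁)) = √((2644+1316)/(2644−1316)) = 1.7268.
h = 69.8 / (2·1.7268) = 20.21 m.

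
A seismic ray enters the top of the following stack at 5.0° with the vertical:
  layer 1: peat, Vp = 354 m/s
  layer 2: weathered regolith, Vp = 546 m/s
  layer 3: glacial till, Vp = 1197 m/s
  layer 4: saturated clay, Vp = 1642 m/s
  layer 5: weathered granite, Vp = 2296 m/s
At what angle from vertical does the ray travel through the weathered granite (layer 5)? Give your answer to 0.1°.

Ray parameter p = sin 5.0° / 354 = 2.4620e-04 s/m.
sin θ_5 = p·V_5 = 2.4620e-04 × 2296 = 0.5653.
θ_5 = arcsin 0.5653 = 34.42°.

34.4°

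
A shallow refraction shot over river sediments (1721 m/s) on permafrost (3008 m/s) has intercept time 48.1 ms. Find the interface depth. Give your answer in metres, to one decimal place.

50.5 m

θ_c = arcsin(1721/3008) = 34.90°; cos θ_c = 0.8202.
tᵢ = 2h cos θ_c/V₁ ⇒ h = tᵢ·V₁/(2 cos θ_c) = 0.0481·1721/(2·0.8202) = 50.47 m.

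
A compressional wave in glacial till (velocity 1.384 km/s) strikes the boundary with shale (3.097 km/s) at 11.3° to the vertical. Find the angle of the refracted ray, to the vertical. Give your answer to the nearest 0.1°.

26.0°

Snell's law: sin θ₂ = (V₂/V₁)·sin θ₁ = (3.097/1.384)·sin 11.3° = 0.4385.
θ₂ = sin⁻¹(0.4385) = 26.01° (from vertical).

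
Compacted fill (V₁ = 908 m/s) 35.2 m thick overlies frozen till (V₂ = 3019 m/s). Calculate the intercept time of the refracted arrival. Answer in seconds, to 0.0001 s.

0.0739 s

tᵢ = 2h·√(V₂²−V₁²)/(V₁V₂).
√(V₂²−V₁²) = √(3019²−908²) = 2879.2 m/s.
tᵢ = 2·35.2·2879.2/(908·3019) = 0.07394 s.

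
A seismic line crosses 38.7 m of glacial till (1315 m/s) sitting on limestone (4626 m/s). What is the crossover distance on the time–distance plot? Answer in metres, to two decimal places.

θ_c = arcsin(1315/4626) = 16.51°, so cos θ_c = 0.9587 and tᵢ = 2h cos θ_c/V₁ = 0.0564 s.
At crossover x/V₁ = x/V₂ + tᵢ ⇒ x = tᵢ/(1/V₁ − 1/V₂) = 0.05643/(7.6046e-04 − 2.1617e-04) = 103.68 m.

103.68 m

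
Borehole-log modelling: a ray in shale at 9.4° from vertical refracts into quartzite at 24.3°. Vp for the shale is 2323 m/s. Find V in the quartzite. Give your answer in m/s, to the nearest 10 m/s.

5850 m/s

Snell's law: sin 9.4°/V₁ = sin 24.3°/V₂.
V₂ = V₁·sin 24.3°/sin 9.4° = 2323 × 2.5196 = 5853.01 m/s.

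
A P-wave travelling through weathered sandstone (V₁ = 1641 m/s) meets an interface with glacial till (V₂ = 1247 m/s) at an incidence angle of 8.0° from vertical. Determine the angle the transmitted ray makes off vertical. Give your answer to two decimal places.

6.07°

Snell's law: sin θ₂ = (V₂/V₁)·sin θ₁ = (1247/1641)·sin 8.0° = 0.1058.
θ₂ = arcsin 0.1058 = 6.07° from the normal.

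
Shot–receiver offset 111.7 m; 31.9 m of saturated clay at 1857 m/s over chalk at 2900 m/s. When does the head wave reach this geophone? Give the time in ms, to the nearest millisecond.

θ_c = arcsin(V₁/V₂) = arcsin(1857/2900) = 39.82°, cos θ_c = 0.7681.
Intercept time tᵢ = 2h cos θ_c / V₁ = 2·31.9·0.7681/1857 = 0.02639 s.
t = x/V₂ + tᵢ = 111.7/2900 + 0.02639 = 0.06491 s.

65 ms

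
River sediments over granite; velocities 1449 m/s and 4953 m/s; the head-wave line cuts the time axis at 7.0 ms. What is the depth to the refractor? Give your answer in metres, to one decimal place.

5.3 m

h = tᵢ·V₁·V₂ / (2·√(V₂²−V₁²)).
√(V₂²−V₁²) = √(4953² − 1449²) = 4736.3 m/s.
h = 0.007 s × 1449 × 4953 / (2 × 4736.3) = 5.30 m.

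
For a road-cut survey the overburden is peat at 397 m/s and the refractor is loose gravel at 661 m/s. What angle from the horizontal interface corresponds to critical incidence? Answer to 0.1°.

At critical incidence the refracted ray runs along the interface (θ₂ = 90°), so sin θ_c = V₁/V₂.
θ_c = arcsin(397/661) = arcsin 0.6006 = 36.91°.
Measured from the interface: 90° − 36.91° = 53.09°.

53.1°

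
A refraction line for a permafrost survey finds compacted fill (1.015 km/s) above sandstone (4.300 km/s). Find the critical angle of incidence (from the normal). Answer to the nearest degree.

Critical incidence: sin θ_c = V₁/V₂ = 1.015/4.300 = 0.2360.
θ_c = arcsin 0.2360 = 13.65°.

14°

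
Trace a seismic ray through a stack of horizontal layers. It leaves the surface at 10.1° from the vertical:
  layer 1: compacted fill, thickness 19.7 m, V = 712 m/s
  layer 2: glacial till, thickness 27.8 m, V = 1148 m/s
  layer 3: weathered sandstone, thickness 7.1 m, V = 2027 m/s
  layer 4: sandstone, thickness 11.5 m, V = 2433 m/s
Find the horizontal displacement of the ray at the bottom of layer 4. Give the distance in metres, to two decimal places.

24.40 m

p = sin θ₁/V₁ = sin 10.1°/712 = 2.4630e-04 s/m is conserved through the stack.
Layer 1: θ = 10.10°; offset = 19.7·tan 10.10° = 3.5091 m.
Layer 2: sin θ = p·1148 = 0.2828 → θ = 16.42°; offset = 27.8·tan 16.42° = 8.1950 m.
Layer 3: sin θ = p·2027 = 0.4993 → θ = 29.95°; offset = 7.1·tan 29.95° = 4.0910 m.
Layer 4: sin θ = p·2433 = 0.5993 → θ = 36.82°; offset = 11.5·tan 36.82° = 8.6082 m.
Summing the layer offsets gives 24.4033 m.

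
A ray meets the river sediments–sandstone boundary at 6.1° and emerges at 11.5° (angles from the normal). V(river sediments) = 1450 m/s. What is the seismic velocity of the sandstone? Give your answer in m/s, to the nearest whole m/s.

Snell's law: sin 6.1°/V₁ = sin 11.5°/V₂.
V₂ = V₁·sin 11.5°/sin 6.1° = 1450 × 1.8762 = 2720.43 m/s.

2720 m/s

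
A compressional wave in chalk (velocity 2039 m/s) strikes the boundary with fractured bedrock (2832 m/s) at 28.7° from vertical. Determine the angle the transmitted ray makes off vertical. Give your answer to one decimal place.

41.8°

Snell's law: sin θ₂ = (V₂/V₁)·sin θ₁ = (2832/2039)·sin 28.7° = 0.6670.
θ₂ = arcsin 0.6670 = 41.84° from the normal.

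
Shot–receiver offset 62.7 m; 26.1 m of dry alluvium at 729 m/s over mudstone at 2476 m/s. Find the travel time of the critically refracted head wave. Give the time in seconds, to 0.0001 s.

θ_c = arcsin(V₁/V₂) = arcsin(729/2476) = 17.12°, cos θ_c = 0.9557.
Intercept time tᵢ = 2h cos θ_c / V₁ = 2·26.1·0.9557/729 = 0.06843 s.
t = x/V₂ + tᵢ = 62.7/2476 + 0.06843 = 0.09375 s.

0.0938 s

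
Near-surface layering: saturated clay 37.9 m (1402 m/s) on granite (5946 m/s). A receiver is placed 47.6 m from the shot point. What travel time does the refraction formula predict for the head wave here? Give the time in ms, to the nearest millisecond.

61 ms

t = x/V₂ + 2h·√(V₂²−V₁²)/(V₁V₂).
√(V₂²−V₁²) = √(5946²−1402²) = 5778.3 m/s; delay term = 2·37.9·5778.3/(1402·5946) = 0.05254 s.
t = 47.6/5946 + 0.05254 = 0.06055 s.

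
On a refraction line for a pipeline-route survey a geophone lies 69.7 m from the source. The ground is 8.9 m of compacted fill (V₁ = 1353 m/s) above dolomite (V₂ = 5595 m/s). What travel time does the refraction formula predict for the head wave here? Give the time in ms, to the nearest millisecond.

t = x/V₂ + 2h·√(V₂²−V₁²)/(V₁V₂).
√(V₂²−V₁²) = √(5595²−1353²) = 5428.9 m/s; delay term = 2·8.9·5428.9/(1353·5595) = 0.01277 s.
t = 69.7/5595 + 0.01277 = 0.02522 s.

25 ms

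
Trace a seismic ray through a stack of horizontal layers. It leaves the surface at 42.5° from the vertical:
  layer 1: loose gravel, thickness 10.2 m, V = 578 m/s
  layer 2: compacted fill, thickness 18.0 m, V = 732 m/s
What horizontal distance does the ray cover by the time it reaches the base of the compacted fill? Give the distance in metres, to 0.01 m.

39.10 m

Ray parameter p = sin 42.5° / 578 m/s = 1.1688e-03 s/m.
Layer 1: θ = 42.50°; offset = 10.2·tan 42.50° = 9.3466 m.
Layer 2: sin θ = p·732 = 0.8556 → θ = 58.83°; offset = 18.0·tan 58.83° = 29.7510 m.
Total horizontal offset = 39.0976 m.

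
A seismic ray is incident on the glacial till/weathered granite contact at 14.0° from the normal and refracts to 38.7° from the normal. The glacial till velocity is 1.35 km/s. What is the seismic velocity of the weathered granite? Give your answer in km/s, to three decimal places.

3.489 km/s

sin 14.0° = 0.2419; sin 38.7° = 0.6252.
V₂ = V₁·(sin θ₂/sin θ₁) = 1.35·(0.6252/0.2419) = 3.489 km/s.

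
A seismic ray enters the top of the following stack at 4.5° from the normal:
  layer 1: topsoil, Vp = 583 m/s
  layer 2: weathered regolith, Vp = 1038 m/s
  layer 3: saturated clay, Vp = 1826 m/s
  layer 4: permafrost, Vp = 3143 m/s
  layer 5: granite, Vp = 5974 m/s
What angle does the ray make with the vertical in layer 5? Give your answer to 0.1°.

53.5°

Snell's law across each interface conserves sin θ / V, so sin θ_5 = V_5·sin θ₁/V₁.
sin θ_5 = 5974 × sin 4.5° / 583 = 0.8040.
θ_5 = arcsin 0.8040 = 53.51°.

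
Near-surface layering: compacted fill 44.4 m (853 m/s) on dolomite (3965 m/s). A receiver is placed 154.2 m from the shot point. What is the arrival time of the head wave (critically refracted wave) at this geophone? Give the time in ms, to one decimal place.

140.6 ms

θ_c = arcsin(V₁/V₂) = arcsin(853/3965) = 12.42°, cos θ_c = 0.9766.
Intercept time tᵢ = 2h cos θ_c / V₁ = 2·44.4·0.9766/853 = 0.10167 s.
t = x/V₂ + tᵢ = 154.2/3965 + 0.10167 = 0.14056 s.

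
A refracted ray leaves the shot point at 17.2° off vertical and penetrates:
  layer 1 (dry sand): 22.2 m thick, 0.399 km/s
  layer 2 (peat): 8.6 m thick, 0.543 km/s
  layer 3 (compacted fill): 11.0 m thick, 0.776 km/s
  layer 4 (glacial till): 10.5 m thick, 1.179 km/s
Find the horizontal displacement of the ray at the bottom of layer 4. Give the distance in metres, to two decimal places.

37.25 m

Apply Snell's law at each interface; in layer i the horizontal offset is hᵢ·tan θᵢ.
Layer 1: θ = 17.20°; offset = 22.2·tan 17.20° = 6.8720 m.
Layer 2: sin θ = 0.543·sin 17.2°/0.399 = 0.4024, θ = 23.73°; offset = 8.6·tan 23.73° = 3.7805 m.
Layer 3: sin θ = 0.776·sin 17.2°/0.399 = 0.5751, θ = 35.11°; offset = 11.0·tan 35.11° = 7.7331 m.
Layer 4: sin θ = 1.179·sin 17.2°/0.399 = 0.8738, θ = 60.90°; offset = 10.5·tan 60.90° = 18.8658 m.
Total horizontal offset = 37.2515 m.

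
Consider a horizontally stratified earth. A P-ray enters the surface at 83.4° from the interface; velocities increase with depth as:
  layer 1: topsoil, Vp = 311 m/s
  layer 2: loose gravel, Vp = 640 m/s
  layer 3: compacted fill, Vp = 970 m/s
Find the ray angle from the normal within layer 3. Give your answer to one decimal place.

21.0°

From the normal: θ₁ = 90° − 83.4° = 6.6°.
Ray parameter p = sin 6.6° / 311 = 3.6957e-04 s/m.
sin θ_3 = p·V_3 = 3.6957e-04 × 970 = 0.3585.
θ_3 = 21.01° from the vertical.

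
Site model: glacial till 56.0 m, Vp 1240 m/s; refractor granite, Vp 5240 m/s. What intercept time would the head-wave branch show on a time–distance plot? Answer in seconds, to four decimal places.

0.0878 s

θ_c = arcsin(V₁/V₂) = arcsin(1240/5240) = 13.69°; cos θ_c = 0.9716.
tᵢ = 2h·cos θ_c / V₁ = 2·56.0·0.9716 / 1240 = 0.08776 s.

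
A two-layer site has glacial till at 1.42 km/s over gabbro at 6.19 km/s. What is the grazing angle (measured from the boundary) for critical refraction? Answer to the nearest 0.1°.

76.7°

At critical incidence the refracted ray runs along the interface (θ₂ = 90°), so sin θ_c = V₁/V₂.
θ_c = arcsin(1.42/6.19) = arcsin 0.2294 = 13.26°.
Measured from the interface: 90° − 13.26° = 76.74°.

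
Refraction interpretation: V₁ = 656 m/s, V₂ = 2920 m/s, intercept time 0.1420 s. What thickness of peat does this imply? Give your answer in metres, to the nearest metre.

48 m

θ_c = arcsin(656/2920) = 12.98°; cos θ_c = 0.9744.
tᵢ = 2h cos θ_c/V₁ ⇒ h = tᵢ·V₁/(2 cos θ_c) = 0.142·656/(2·0.9744) = 47.80 m.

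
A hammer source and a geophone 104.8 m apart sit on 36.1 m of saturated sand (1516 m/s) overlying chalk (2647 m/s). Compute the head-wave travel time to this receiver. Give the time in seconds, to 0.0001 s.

0.0786 s

t = x/V₂ + 2h·√(V₂²−V₁²)/(V₁V₂).
√(V₂²−V₁²) = √(2647²−1516²) = 2169.9 m/s; delay term = 2·36.1·2169.9/(1516·2647) = 0.03904 s.
t = 104.8/2647 + 0.03904 = 0.07863 s.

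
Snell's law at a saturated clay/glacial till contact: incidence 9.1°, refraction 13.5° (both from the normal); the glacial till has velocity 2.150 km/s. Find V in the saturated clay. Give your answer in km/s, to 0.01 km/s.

1.46 km/s

Snell's law: sin 9.1°/V₁ = sin 13.5°/V₂.
V₁ = V₂·sin 9.1°/sin 13.5° = 2.150 × 0.6775 = 1.46 km/s.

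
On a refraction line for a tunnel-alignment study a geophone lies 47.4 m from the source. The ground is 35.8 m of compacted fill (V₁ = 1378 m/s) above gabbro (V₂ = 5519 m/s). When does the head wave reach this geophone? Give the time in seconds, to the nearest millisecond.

0.059 s

t = x/V₂ + 2h·√(V₂²−V₁²)/(V₁V₂).
√(V₂²−V₁²) = √(5519²−1378²) = 5344.2 m/s; delay term = 2·35.8·5344.2/(1378·5519) = 0.05031 s.
t = 47.4/5519 + 0.05031 = 0.05890 s.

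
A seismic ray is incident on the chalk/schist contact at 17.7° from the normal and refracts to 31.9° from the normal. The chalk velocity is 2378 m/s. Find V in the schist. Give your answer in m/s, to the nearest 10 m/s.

4130 m/s

sin 17.7° = 0.3040; sin 31.9° = 0.5284.
V₂ = V₁·(sin θ₂/sin θ₁) = 2378·(0.5284/0.3040) = 4133.19 m/s.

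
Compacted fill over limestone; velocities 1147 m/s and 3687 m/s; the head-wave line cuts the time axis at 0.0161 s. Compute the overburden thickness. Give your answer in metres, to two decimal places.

h = tᵢ·V₁·V₂ / (2·√(V₂²−V₁²)).
√(V₂²−V₁²) = √(3687² − 1147²) = 3504.0 m/s.
h = 0.0161 s × 1147 × 3687 / (2 × 3504.0) = 9.72 m.

9.72 m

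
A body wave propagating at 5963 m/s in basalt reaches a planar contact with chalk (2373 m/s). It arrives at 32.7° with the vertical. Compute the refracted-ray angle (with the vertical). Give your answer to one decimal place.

12.4°

Snell's law: sin θ₂ = (V₂/V₁)·sin θ₁ = (2373/5963)·sin 32.7° = 0.2150.
θ₂ = arcsin 0.2150 = 12.41° from the normal.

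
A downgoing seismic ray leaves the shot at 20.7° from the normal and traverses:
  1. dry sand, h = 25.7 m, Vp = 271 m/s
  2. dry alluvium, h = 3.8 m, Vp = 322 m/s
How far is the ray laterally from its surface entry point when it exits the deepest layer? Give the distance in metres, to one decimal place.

Apply Snell's law at each interface; in layer i the horizontal offset is hᵢ·tan θᵢ.
Layer 1: θ = 20.70°; offset = 25.7·tan 20.70° = 9.711 m.
Layer 2: sin θ = 322·sin 20.7°/271 = 0.4200, θ = 24.83°; offset = 3.8·tan 24.83° = 1.759 m.
Total horizontal offset = 11.470 m.

11.5 m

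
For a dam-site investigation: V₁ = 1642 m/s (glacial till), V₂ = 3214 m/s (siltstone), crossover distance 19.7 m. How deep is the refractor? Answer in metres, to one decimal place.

x_cross = 2h·√((V₂+V₁)/(V₂−V₁)) → h = x_cross / (2·√((V₂+V₁)/(V₂−V₁))).
√((V₂+V₁)/(V₂−V₁)) = √((3214+1642)/(3214−1642)) = 1.7576.
h = 19.7 / (2·1.7576) = 5.60 m.

5.6 m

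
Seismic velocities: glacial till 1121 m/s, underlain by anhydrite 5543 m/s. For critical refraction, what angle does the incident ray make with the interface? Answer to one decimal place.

Critical incidence: sin θ_c = V₁/V₂ = 1121/5543 = 0.2022.
θ_c = arcsin 0.2022 = 11.67°.
Measured from the interface: 90° − 11.67° = 78.33°.

78.3°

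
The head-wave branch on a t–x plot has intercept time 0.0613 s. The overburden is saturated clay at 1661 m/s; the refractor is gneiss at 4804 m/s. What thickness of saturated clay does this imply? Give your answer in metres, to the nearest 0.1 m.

54.3 m

h = tᵢ·V₁·V₂ / (2·√(V₂²−V₁²)).
√(V₂²−V₁²) = √(4804² − 1661²) = 4507.7 m/s.
h = 0.0613 s × 1661 × 4804 / (2 × 4507.7) = 54.26 m.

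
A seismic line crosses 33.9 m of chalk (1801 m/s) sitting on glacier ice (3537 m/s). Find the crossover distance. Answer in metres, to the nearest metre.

119 m

x_cross = 2h·√((V₂+V₁)/(V₂−V₁)).
(V₂+V₁)/(V₂−V₁) = (3537+1801)/(3537−1801) = 3.0749; √ = 1.7535.
x_cross = 2·33.9·1.7535 = 118.89 m.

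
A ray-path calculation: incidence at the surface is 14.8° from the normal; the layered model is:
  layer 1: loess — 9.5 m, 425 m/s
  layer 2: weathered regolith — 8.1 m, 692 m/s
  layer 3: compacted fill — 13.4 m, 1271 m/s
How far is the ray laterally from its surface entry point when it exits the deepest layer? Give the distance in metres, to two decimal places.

Ray parameter p = sin 14.8° / 425 m/s = 6.0105e-04 s/m.
Layer 1: θ = 14.80°; offset = 9.5·tan 14.80° = 2.5100 m.
Layer 2: sin θ = p·692 = 0.4159 → θ = 24.58°; offset = 8.1·tan 24.58° = 3.7046 m.
Layer 3: sin θ = p·1271 = 0.7639 → θ = 49.81°; offset = 13.4·tan 49.81° = 15.8636 m.
Total horizontal offset = 22.0782 m.

22.08 m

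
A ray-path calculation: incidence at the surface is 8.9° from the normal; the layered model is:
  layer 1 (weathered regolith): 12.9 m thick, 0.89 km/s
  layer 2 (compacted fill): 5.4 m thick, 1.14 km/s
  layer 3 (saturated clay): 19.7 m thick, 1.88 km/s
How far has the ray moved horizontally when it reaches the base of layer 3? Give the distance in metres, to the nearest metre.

10 m

Ray parameter p = sin 8.9° / 0.89 km/s = 1.7383e-01 s/km.
Layer 1: θ = 8.90°; offset = 12.9·tan 8.90° = 2.020 m.
Layer 2: sin θ = p·1.14 = 0.1982 → θ = 11.43°; offset = 5.4·tan 11.43° = 1.092 m.
Layer 3: sin θ = p·1.88 = 0.3268 → θ = 19.07°; offset = 19.7·tan 19.07° = 6.812 m.
Summing the layer offsets gives 9.924 m.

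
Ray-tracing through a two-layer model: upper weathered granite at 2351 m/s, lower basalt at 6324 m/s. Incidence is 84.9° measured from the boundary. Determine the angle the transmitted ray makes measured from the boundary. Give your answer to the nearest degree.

76°

Angle from the normal: 90° − 84.9° = 5.1°.
Snell's law: sin θ₂ = (V₂/V₁)·sin θ₁ = (6324/2351)·sin 5.1° = 0.2391.
θ₂ = sin⁻¹(0.2391) = 13.83° (from vertical).
From the interface: 90° − 13.83° = 76.17°.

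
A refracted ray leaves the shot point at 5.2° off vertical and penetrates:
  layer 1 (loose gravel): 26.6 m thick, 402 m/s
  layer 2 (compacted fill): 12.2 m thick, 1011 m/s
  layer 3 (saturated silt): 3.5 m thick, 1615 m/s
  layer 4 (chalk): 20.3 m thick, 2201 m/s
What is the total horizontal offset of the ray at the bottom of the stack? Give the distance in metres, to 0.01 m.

Apply Snell's law at each interface; in layer i the horizontal offset is hᵢ·tan θᵢ.
Layer 1: θ = 5.20°; offset = 26.6·tan 5.20° = 2.4208 m.
Layer 2: sin θ = 1011·sin 5.2°/402 = 0.2279, θ = 13.18°; offset = 12.2·tan 13.18° = 2.8560 m.
Layer 3: sin θ = 1615·sin 5.2°/402 = 0.3641, θ = 21.35°; offset = 3.5·tan 21.35° = 1.3683 m.
Layer 4: sin θ = 2201·sin 5.2°/402 = 0.4962, θ = 29.75°; offset = 20.3·tan 29.75° = 11.6027 m.
Σ offsets = 18.2477 m.

18.25 m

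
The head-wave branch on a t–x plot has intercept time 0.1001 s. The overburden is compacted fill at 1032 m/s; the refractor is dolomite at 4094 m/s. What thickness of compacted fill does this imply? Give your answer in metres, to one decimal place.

53.4 m

θ_c = arcsin(1032/4094) = 14.60°; cos θ_c = 0.9677.
tᵢ = 2h cos θ_c/V₁ ⇒ h = tᵢ·V₁/(2 cos θ_c) = 0.1001·1032/(2·0.9677) = 53.38 m.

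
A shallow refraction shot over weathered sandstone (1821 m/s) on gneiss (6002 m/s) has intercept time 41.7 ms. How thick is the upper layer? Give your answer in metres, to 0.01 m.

39.85 m

θ_c = arcsin(1821/6002) = 17.66°; cos θ_c = 0.9529.
tᵢ = 2h cos θ_c/V₁ ⇒ h = tᵢ·V₁/(2 cos θ_c) = 0.0417·1821/(2·0.9529) = 39.85 m.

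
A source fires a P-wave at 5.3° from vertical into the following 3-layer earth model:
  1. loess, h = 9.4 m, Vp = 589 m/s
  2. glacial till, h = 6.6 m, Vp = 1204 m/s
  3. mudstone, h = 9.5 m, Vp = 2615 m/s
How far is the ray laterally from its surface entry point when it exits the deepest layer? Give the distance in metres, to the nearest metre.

Apply Snell's law at each interface; in layer i the horizontal offset is hᵢ·tan θᵢ.
Layer 1: θ = 5.30°; offset = 9.4·tan 5.30° = 0.872 m.
Layer 2: sin θ = 1204·sin 5.3°/589 = 0.1888, θ = 10.88°; offset = 6.6·tan 10.88° = 1.269 m.
Layer 3: sin θ = 2615·sin 5.3°/589 = 0.4101, θ = 24.21°; offset = 9.5·tan 24.21° = 4.272 m.
Σ offsets = 6.413 m.

6 m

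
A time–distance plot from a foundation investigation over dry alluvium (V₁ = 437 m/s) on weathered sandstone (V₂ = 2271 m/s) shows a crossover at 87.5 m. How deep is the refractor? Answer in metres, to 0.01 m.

h = (x_cross/2)·√((V₂−V₁)/(V₂+V₁)).
(V₂−V₁)/(V₂+V₁) = (2271−437)/(2271+437) = 0.6773; √ = 0.8230.
h = (87.5/2)·0.8230 = 36.00 m.

36.00 m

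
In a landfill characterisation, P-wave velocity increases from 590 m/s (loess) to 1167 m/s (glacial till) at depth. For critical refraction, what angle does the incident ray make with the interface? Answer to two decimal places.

At critical incidence the refracted ray runs along the interface (θ₂ = 90°), so sin θ_c = V₁/V₂.
θ_c = arcsin(590/1167) = arcsin 0.5056 = 30.37°.
Measured from the interface: 90° − 30.37° = 59.63°.

59.63°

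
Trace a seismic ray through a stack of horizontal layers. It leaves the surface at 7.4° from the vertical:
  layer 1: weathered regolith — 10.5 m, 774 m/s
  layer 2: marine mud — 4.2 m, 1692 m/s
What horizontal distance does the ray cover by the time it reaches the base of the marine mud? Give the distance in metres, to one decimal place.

2.6 m

p = sin θ₁/V₁ = sin 7.4°/774 = 1.6640e-04 s/m is conserved through the stack.
Layer 1: θ = 7.40°; offset = 10.5·tan 7.40° = 1.364 m.
Layer 2: sin θ = p·1692 = 0.2816 → θ = 16.35°; offset = 4.2·tan 16.35° = 1.232 m.
Σ offsets = 2.596 m.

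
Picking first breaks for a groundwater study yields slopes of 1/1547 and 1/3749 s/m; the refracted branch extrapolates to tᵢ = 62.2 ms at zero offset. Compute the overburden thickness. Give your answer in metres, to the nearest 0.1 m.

52.8 m

h = tᵢ·V₁·V₂ / (2·√(V₂²−V₁²)).
√(V₂²−V₁²) = √(3749² − 1547²) = 3414.9 m/s.
h = 0.0622 s × 1547 × 3749 / (2 × 3414.9) = 52.82 m.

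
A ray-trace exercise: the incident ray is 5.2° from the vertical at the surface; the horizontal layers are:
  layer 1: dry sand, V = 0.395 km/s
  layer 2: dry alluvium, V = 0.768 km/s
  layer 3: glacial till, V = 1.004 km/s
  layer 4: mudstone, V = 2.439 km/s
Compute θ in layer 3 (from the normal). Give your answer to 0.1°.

13.3°

Ray parameter p = sin 5.2° / 0.395 = 2.2945e-01 s/km.
sin θ_3 = p·V_3 = 2.2945e-01 × 1.004 = 0.2304.
θ_3 = arcsin 0.2304 = 13.32°.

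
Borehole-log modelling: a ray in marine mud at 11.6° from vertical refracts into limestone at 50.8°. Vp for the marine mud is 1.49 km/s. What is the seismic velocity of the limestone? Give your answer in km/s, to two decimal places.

5.74 km/s

sin 11.6° = 0.2011; sin 50.8° = 0.7749.
V₂ = V₁·(sin θ₂/sin θ₁) = 1.49·(0.7749/0.2011) = 5.74 km/s.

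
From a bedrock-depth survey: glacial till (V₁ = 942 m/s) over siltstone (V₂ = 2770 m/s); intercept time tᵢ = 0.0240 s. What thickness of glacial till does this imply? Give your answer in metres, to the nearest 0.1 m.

12.0 m

h = tᵢ·V₁·V₂ / (2·√(V₂²−V₁²)).
√(V₂²−V₁²) = √(2770² − 942²) = 2604.9 m/s.
h = 0.024 s × 942 × 2770 / (2 × 2604.9) = 12.02 m.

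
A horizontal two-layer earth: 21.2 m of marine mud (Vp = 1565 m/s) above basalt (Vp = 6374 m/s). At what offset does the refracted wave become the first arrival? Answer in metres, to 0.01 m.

54.48 m

θ_c = arcsin(1565/6374) = 14.21°, so cos θ_c = 0.9694 and tᵢ = 2h cos θ_c/V₁ = 0.0263 s.
At crossover x/V₁ = x/V₂ + tᵢ ⇒ x = tᵢ/(1/V₁ − 1/V₂) = 0.02626/(6.3898e-04 − 1.5689e-04) = 54.48 m.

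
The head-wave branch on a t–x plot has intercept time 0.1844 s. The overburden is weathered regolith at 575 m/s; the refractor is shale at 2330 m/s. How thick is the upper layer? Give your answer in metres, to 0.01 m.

54.71 m

θ_c = arcsin(575/2330) = 14.29°; cos θ_c = 0.9691.
tᵢ = 2h cos θ_c/V₁ ⇒ h = tᵢ·V₁/(2 cos θ_c) = 0.1844·575/(2·0.9691) = 54.71 m.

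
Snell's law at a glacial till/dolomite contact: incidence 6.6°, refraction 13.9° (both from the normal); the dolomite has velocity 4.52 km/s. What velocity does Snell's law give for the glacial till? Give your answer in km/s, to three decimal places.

2.163 km/s

sin 6.6° = 0.1149; sin 13.9° = 0.2402.
V₁ = V₂·(sin θ₁/sin θ₂) = 4.52·(0.1149/0.2402) = 2.163 km/s.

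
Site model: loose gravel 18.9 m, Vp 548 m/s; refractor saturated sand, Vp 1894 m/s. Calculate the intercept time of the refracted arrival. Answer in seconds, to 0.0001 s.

0.0660 s

tᵢ = 2h·√(V₂²−V₁²)/(V₁V₂).
√(V₂²−V₁²) = √(1894²−548²) = 1813.0 m/s.
tᵢ = 2·18.9·1813.0/(548·1894) = 0.06603 s.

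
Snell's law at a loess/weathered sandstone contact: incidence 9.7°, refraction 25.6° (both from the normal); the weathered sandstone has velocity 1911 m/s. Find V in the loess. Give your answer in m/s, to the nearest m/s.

745 m/s

sin 9.7° = 0.1685; sin 25.6° = 0.4321.
V₁ = V₂·(sin θ₁/sin θ₂) = 1911·(0.1685/0.4321) = 745.18 m/s.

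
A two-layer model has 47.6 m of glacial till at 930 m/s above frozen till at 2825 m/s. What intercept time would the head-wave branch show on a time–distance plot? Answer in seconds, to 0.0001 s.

0.0967 s

tᵢ = 2h·√(V₂²−V₁²)/(V₁V₂).
√(V₂²−V₁²) = √(2825²−930²) = 2667.5 m/s.
tᵢ = 2·47.6·2667.5/(930·2825) = 0.09666 s.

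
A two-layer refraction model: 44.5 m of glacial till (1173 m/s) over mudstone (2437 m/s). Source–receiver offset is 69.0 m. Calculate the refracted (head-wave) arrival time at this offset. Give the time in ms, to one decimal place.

t = x/V₂ + 2h·√(V₂²−V₁²)/(V₁V₂).
√(V₂²−V₁²) = √(2437²−1173²) = 2136.1 m/s; delay term = 2·44.5·2136.1/(1173·2437) = 0.06651 s.
t = 69.0/2437 + 0.06651 = 0.09482 s.

94.8 ms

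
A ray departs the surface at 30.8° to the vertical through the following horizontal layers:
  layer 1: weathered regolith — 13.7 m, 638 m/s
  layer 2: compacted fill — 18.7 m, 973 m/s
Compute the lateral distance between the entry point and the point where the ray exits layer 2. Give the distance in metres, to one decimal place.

Apply Snell's law at each interface; in layer i the horizontal offset is hᵢ·tan θᵢ.
Layer 1: θ = 30.80°; offset = 13.7·tan 30.80° = 8.167 m.
Layer 2: sin θ = 973·sin 30.8°/638 = 0.7809, θ = 51.34°; offset = 18.7·tan 51.34° = 23.378 m.
Total horizontal offset = 31.545 m.

31.5 m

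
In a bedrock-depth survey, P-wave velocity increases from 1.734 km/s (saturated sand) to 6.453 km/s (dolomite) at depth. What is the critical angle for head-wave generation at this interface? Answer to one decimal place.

15.6°

Critical incidence: sin θ_c = V₁/V₂ = 1.734/6.453 = 0.2687.
θ_c = arcsin 0.2687 = 15.59°.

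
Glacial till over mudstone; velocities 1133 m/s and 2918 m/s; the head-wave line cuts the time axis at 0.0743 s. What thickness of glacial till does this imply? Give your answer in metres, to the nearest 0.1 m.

h = tᵢ·V₁·V₂ / (2·√(V₂²−V₁²)).
√(V₂²−V₁²) = √(2918² − 1133²) = 2689.1 m/s.
h = 0.0743 s × 1133 × 2918 / (2 × 2689.1) = 45.67 m.

45.7 m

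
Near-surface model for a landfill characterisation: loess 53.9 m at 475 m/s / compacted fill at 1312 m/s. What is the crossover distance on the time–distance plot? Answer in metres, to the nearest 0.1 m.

157.5 m

x_cross = 2h·√((V₂+V₁)/(V₂−V₁)).
(V₂+V₁)/(V₂−V₁) = (1312+475)/(1312−475) = 2.1350; √ = 1.4612.
x_cross = 2·53.9·1.4612 = 157.51 m.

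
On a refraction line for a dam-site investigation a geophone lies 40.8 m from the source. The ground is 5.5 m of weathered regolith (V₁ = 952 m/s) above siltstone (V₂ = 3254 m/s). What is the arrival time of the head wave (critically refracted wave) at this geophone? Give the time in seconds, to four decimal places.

0.0236 s

t = x/V₂ + 2h·√(V₂²−V₁²)/(V₁V₂).
√(V₂²−V₁²) = √(3254²−952²) = 3111.6 m/s; delay term = 2·5.5·3111.6/(952·3254) = 0.01105 s.
t = 40.8/3254 + 0.01105 = 0.02359 s.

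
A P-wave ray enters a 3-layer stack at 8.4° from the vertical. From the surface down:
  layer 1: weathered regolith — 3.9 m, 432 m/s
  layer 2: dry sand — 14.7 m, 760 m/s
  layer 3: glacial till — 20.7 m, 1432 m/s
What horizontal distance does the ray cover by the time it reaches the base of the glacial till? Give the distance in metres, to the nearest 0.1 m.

15.9 m

Apply Snell's law at each interface; in layer i the horizontal offset is hᵢ·tan θᵢ.
Layer 1: θ = 8.40°; offset = 3.9·tan 8.40° = 0.576 m.
Layer 2: sin θ = 760·sin 8.4°/432 = 0.2570, θ = 14.89°; offset = 14.7·tan 14.89° = 3.909 m.
Layer 3: sin θ = 1432·sin 8.4°/432 = 0.4842, θ = 28.96°; offset = 20.7·tan 28.96° = 11.457 m.
Σ offsets = 15.942 m.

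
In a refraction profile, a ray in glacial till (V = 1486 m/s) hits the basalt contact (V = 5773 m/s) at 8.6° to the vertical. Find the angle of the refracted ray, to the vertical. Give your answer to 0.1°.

Snell's law: sin θ₂ = (V₂/V₁)·sin θ₁ = (5773/1486)·sin 8.6° = 0.5809.
θ₂ = sin⁻¹(0.5809) = 35.52° (from vertical).

35.5°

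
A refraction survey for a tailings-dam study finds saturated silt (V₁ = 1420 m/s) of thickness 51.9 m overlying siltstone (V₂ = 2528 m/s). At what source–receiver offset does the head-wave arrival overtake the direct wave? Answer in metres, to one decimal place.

195.9 m

x_cross = 2h·√((V₂+V₁)/(V₂−V₁)).
(V₂+V₁)/(V₂−V₁) = (2528+1420)/(2528−1420) = 3.5632; √ = 1.8876.
x_cross = 2·51.9·1.8876 = 195.94 m.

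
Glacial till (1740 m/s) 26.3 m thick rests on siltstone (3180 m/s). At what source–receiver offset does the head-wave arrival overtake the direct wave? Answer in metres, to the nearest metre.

θ_c = arcsin(1740/3180) = 33.17°, so cos θ_c = 0.8370 and tᵢ = 2h cos θ_c/V₁ = 0.0253 s.
At crossover x/V₁ = x/V₂ + tᵢ ⇒ x = tᵢ/(1/V₁ − 1/V₂) = 0.02530/(5.7471e-04 − 3.1447e-04) = 97.23 m.

97 m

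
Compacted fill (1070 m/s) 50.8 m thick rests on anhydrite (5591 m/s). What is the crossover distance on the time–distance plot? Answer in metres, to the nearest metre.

x_cross = 2h·√((V₂+V₁)/(V₂−V₁)).
(V₂+V₁)/(V₂−V₁) = (5591+1070)/(5591−1070) = 1.4733; √ = 1.2138.
x_cross = 2·50.8·1.2138 = 123.32 m.

123 m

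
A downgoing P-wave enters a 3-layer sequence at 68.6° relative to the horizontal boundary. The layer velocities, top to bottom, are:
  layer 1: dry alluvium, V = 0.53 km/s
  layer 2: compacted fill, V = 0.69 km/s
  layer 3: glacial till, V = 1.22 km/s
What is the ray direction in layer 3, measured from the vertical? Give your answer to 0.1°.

From the normal: θ₁ = 90° − 68.6° = 21.4°.
Snell's law across each interface conserves sin θ / V, so sin θ_3 = V_3·sin θ₁/V₁.
sin θ_3 = 1.22 × sin 21.4° / 0.53 = 0.8399.
θ_3 = 57.13° from the vertical.

57.1°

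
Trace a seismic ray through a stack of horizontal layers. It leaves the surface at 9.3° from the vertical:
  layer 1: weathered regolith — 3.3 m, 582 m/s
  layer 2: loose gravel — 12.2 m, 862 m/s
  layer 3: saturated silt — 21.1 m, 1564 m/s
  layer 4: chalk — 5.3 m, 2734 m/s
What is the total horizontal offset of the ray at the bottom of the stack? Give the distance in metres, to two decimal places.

19.90 m

Apply Snell's law at each interface; in layer i the horizontal offset is hᵢ·tan θᵢ.
Layer 1: θ = 9.30°; offset = 3.3·tan 9.30° = 0.5404 m.
Layer 2: sin θ = 862·sin 9.3°/582 = 0.2394, θ = 13.85°; offset = 12.2·tan 13.85° = 3.0075 m.
Layer 3: sin θ = 1564·sin 9.3°/582 = 0.4343, θ = 25.74°; offset = 21.1·tan 25.74° = 10.1725 m.
Layer 4: sin θ = 2734·sin 9.3°/582 = 0.7591, θ = 49.39°; offset = 5.3·tan 49.39° = 6.1813 m.
Total horizontal offset = 19.9017 m.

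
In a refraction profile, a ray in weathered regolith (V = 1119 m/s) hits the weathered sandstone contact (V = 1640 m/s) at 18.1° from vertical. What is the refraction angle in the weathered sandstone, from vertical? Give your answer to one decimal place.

Snell's law: sin θ₂ = (V₂/V₁)·sin θ₁ = (1640/1119)·sin 18.1° = 0.4553.
θ₂ = sin⁻¹(0.4553) = 27.09° (from vertical).

27.1°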